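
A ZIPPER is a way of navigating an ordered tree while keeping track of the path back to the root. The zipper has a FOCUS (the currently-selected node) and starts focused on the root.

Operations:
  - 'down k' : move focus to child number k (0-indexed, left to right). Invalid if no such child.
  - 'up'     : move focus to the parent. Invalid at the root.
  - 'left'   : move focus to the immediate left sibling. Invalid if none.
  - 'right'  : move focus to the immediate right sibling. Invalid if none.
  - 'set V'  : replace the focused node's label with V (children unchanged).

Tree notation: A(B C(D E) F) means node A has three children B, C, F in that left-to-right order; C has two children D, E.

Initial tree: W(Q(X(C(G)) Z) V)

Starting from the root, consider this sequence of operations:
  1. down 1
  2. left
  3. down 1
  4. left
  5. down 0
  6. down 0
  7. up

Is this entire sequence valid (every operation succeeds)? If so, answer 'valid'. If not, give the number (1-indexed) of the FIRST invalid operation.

Step 1 (down 1): focus=V path=1 depth=1 children=[] left=['Q'] right=[] parent=W
Step 2 (left): focus=Q path=0 depth=1 children=['X', 'Z'] left=[] right=['V'] parent=W
Step 3 (down 1): focus=Z path=0/1 depth=2 children=[] left=['X'] right=[] parent=Q
Step 4 (left): focus=X path=0/0 depth=2 children=['C'] left=[] right=['Z'] parent=Q
Step 5 (down 0): focus=C path=0/0/0 depth=3 children=['G'] left=[] right=[] parent=X
Step 6 (down 0): focus=G path=0/0/0/0 depth=4 children=[] left=[] right=[] parent=C
Step 7 (up): focus=C path=0/0/0 depth=3 children=['G'] left=[] right=[] parent=X

Answer: valid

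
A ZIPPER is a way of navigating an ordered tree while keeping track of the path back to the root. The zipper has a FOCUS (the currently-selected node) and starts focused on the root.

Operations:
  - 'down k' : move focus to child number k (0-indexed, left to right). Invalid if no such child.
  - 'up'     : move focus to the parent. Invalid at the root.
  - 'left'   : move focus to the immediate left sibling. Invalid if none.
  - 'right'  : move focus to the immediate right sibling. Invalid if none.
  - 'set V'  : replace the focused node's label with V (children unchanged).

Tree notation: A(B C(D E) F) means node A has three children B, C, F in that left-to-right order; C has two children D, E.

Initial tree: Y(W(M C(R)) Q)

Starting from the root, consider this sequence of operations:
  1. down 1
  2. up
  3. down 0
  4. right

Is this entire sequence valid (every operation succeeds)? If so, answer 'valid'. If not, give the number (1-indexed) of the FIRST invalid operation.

Step 1 (down 1): focus=Q path=1 depth=1 children=[] left=['W'] right=[] parent=Y
Step 2 (up): focus=Y path=root depth=0 children=['W', 'Q'] (at root)
Step 3 (down 0): focus=W path=0 depth=1 children=['M', 'C'] left=[] right=['Q'] parent=Y
Step 4 (right): focus=Q path=1 depth=1 children=[] left=['W'] right=[] parent=Y

Answer: valid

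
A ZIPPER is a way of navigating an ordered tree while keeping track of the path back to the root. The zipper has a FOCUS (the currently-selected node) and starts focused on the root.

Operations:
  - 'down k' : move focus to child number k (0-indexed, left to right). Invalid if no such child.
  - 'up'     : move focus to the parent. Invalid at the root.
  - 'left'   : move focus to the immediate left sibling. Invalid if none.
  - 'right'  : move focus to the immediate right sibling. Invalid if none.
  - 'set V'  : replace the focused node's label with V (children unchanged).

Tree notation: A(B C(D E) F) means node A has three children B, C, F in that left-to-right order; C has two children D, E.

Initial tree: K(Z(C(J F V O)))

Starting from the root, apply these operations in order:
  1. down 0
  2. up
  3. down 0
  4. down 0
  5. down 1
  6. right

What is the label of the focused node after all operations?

Answer: V

Derivation:
Step 1 (down 0): focus=Z path=0 depth=1 children=['C'] left=[] right=[] parent=K
Step 2 (up): focus=K path=root depth=0 children=['Z'] (at root)
Step 3 (down 0): focus=Z path=0 depth=1 children=['C'] left=[] right=[] parent=K
Step 4 (down 0): focus=C path=0/0 depth=2 children=['J', 'F', 'V', 'O'] left=[] right=[] parent=Z
Step 5 (down 1): focus=F path=0/0/1 depth=3 children=[] left=['J'] right=['V', 'O'] parent=C
Step 6 (right): focus=V path=0/0/2 depth=3 children=[] left=['J', 'F'] right=['O'] parent=C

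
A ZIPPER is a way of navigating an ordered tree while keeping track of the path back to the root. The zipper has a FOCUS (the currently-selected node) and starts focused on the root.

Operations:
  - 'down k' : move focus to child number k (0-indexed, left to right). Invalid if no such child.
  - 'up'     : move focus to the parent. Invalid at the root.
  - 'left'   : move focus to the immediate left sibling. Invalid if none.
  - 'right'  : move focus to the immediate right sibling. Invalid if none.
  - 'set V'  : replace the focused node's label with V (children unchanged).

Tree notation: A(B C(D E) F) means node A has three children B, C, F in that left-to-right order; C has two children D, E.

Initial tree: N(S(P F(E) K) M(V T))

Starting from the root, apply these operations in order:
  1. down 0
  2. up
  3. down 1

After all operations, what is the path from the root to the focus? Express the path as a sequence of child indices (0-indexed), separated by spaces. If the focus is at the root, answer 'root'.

Answer: 1

Derivation:
Step 1 (down 0): focus=S path=0 depth=1 children=['P', 'F', 'K'] left=[] right=['M'] parent=N
Step 2 (up): focus=N path=root depth=0 children=['S', 'M'] (at root)
Step 3 (down 1): focus=M path=1 depth=1 children=['V', 'T'] left=['S'] right=[] parent=N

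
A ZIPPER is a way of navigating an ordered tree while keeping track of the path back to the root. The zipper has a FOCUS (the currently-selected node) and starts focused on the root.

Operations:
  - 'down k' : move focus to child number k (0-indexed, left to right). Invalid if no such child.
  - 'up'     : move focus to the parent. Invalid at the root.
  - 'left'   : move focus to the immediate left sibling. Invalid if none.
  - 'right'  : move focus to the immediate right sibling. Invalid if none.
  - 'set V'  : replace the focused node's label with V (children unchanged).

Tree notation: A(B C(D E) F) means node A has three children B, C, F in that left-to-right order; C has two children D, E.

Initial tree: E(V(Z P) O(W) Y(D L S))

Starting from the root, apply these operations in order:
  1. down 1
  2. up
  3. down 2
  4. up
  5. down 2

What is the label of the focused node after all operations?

Answer: Y

Derivation:
Step 1 (down 1): focus=O path=1 depth=1 children=['W'] left=['V'] right=['Y'] parent=E
Step 2 (up): focus=E path=root depth=0 children=['V', 'O', 'Y'] (at root)
Step 3 (down 2): focus=Y path=2 depth=1 children=['D', 'L', 'S'] left=['V', 'O'] right=[] parent=E
Step 4 (up): focus=E path=root depth=0 children=['V', 'O', 'Y'] (at root)
Step 5 (down 2): focus=Y path=2 depth=1 children=['D', 'L', 'S'] left=['V', 'O'] right=[] parent=E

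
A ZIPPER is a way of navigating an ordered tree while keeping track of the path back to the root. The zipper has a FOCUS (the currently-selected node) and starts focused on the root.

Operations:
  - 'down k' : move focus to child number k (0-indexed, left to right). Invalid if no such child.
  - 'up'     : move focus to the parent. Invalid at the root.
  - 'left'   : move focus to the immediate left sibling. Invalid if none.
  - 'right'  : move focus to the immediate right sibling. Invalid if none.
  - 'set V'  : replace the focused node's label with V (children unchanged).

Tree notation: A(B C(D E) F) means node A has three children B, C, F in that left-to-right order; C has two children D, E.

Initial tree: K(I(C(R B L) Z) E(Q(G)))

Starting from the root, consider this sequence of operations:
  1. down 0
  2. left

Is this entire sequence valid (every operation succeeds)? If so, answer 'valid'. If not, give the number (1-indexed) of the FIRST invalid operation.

Step 1 (down 0): focus=I path=0 depth=1 children=['C', 'Z'] left=[] right=['E'] parent=K
Step 2 (left): INVALID

Answer: 2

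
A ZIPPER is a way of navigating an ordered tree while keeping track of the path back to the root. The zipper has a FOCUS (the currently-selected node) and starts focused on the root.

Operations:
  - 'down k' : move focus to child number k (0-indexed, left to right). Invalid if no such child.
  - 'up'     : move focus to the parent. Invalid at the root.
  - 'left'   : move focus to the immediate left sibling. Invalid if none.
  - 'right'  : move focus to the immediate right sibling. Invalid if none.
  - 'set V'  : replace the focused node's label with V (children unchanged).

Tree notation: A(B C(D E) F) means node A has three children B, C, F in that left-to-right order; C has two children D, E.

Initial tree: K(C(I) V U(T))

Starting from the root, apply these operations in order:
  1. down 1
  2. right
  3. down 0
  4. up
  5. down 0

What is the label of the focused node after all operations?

Step 1 (down 1): focus=V path=1 depth=1 children=[] left=['C'] right=['U'] parent=K
Step 2 (right): focus=U path=2 depth=1 children=['T'] left=['C', 'V'] right=[] parent=K
Step 3 (down 0): focus=T path=2/0 depth=2 children=[] left=[] right=[] parent=U
Step 4 (up): focus=U path=2 depth=1 children=['T'] left=['C', 'V'] right=[] parent=K
Step 5 (down 0): focus=T path=2/0 depth=2 children=[] left=[] right=[] parent=U

Answer: T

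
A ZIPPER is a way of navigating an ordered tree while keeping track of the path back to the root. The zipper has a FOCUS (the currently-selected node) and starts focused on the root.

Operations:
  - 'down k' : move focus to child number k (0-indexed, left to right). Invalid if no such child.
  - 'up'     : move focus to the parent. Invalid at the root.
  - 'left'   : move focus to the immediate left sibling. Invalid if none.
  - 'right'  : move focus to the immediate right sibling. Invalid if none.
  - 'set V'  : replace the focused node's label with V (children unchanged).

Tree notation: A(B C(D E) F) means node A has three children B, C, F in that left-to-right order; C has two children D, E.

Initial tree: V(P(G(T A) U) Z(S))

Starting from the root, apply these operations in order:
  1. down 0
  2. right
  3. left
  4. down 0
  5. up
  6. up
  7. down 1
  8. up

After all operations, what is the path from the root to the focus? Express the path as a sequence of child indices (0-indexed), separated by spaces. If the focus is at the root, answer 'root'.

Step 1 (down 0): focus=P path=0 depth=1 children=['G', 'U'] left=[] right=['Z'] parent=V
Step 2 (right): focus=Z path=1 depth=1 children=['S'] left=['P'] right=[] parent=V
Step 3 (left): focus=P path=0 depth=1 children=['G', 'U'] left=[] right=['Z'] parent=V
Step 4 (down 0): focus=G path=0/0 depth=2 children=['T', 'A'] left=[] right=['U'] parent=P
Step 5 (up): focus=P path=0 depth=1 children=['G', 'U'] left=[] right=['Z'] parent=V
Step 6 (up): focus=V path=root depth=0 children=['P', 'Z'] (at root)
Step 7 (down 1): focus=Z path=1 depth=1 children=['S'] left=['P'] right=[] parent=V
Step 8 (up): focus=V path=root depth=0 children=['P', 'Z'] (at root)

Answer: root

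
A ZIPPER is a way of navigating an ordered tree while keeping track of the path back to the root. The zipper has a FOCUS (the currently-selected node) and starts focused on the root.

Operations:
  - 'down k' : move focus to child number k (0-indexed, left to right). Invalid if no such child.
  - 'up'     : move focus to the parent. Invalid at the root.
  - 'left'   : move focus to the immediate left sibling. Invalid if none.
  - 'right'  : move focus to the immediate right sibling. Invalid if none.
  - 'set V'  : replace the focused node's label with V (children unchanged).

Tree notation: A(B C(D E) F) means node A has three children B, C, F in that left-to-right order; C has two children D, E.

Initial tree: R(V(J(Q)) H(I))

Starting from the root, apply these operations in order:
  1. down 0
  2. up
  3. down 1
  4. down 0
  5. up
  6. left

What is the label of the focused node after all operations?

Step 1 (down 0): focus=V path=0 depth=1 children=['J'] left=[] right=['H'] parent=R
Step 2 (up): focus=R path=root depth=0 children=['V', 'H'] (at root)
Step 3 (down 1): focus=H path=1 depth=1 children=['I'] left=['V'] right=[] parent=R
Step 4 (down 0): focus=I path=1/0 depth=2 children=[] left=[] right=[] parent=H
Step 5 (up): focus=H path=1 depth=1 children=['I'] left=['V'] right=[] parent=R
Step 6 (left): focus=V path=0 depth=1 children=['J'] left=[] right=['H'] parent=R

Answer: V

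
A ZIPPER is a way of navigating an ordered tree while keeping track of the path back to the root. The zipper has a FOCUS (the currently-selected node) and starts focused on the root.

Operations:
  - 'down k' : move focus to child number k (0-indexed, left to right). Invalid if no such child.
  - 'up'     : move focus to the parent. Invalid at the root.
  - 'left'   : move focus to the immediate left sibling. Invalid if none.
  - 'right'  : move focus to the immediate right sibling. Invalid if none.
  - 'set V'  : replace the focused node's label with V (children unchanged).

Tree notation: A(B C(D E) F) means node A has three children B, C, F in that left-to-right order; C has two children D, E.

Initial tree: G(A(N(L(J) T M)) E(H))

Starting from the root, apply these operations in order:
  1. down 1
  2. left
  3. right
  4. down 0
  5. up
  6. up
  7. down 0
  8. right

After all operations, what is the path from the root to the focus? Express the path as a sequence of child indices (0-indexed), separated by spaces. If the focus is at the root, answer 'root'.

Step 1 (down 1): focus=E path=1 depth=1 children=['H'] left=['A'] right=[] parent=G
Step 2 (left): focus=A path=0 depth=1 children=['N'] left=[] right=['E'] parent=G
Step 3 (right): focus=E path=1 depth=1 children=['H'] left=['A'] right=[] parent=G
Step 4 (down 0): focus=H path=1/0 depth=2 children=[] left=[] right=[] parent=E
Step 5 (up): focus=E path=1 depth=1 children=['H'] left=['A'] right=[] parent=G
Step 6 (up): focus=G path=root depth=0 children=['A', 'E'] (at root)
Step 7 (down 0): focus=A path=0 depth=1 children=['N'] left=[] right=['E'] parent=G
Step 8 (right): focus=E path=1 depth=1 children=['H'] left=['A'] right=[] parent=G

Answer: 1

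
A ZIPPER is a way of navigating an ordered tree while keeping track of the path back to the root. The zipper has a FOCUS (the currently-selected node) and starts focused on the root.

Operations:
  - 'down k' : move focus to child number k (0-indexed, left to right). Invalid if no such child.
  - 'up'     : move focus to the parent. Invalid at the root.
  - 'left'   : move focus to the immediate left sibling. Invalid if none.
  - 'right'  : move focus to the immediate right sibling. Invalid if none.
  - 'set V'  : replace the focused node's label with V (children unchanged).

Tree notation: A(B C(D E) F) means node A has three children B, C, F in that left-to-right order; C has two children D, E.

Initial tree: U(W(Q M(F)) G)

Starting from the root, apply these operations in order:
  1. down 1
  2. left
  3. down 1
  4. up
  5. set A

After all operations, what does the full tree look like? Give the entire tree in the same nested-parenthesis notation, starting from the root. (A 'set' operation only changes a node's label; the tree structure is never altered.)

Answer: U(A(Q M(F)) G)

Derivation:
Step 1 (down 1): focus=G path=1 depth=1 children=[] left=['W'] right=[] parent=U
Step 2 (left): focus=W path=0 depth=1 children=['Q', 'M'] left=[] right=['G'] parent=U
Step 3 (down 1): focus=M path=0/1 depth=2 children=['F'] left=['Q'] right=[] parent=W
Step 4 (up): focus=W path=0 depth=1 children=['Q', 'M'] left=[] right=['G'] parent=U
Step 5 (set A): focus=A path=0 depth=1 children=['Q', 'M'] left=[] right=['G'] parent=U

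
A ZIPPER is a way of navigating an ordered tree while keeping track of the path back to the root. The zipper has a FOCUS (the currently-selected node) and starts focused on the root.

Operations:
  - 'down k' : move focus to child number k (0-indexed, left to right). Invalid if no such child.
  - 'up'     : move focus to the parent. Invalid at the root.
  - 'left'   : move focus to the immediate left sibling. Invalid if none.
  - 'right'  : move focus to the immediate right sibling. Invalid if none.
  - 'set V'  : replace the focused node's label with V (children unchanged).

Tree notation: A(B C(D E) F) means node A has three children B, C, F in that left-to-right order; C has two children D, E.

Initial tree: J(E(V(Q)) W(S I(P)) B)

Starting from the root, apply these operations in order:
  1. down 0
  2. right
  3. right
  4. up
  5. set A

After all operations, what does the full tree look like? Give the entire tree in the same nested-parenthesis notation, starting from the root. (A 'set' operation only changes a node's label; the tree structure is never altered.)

Answer: A(E(V(Q)) W(S I(P)) B)

Derivation:
Step 1 (down 0): focus=E path=0 depth=1 children=['V'] left=[] right=['W', 'B'] parent=J
Step 2 (right): focus=W path=1 depth=1 children=['S', 'I'] left=['E'] right=['B'] parent=J
Step 3 (right): focus=B path=2 depth=1 children=[] left=['E', 'W'] right=[] parent=J
Step 4 (up): focus=J path=root depth=0 children=['E', 'W', 'B'] (at root)
Step 5 (set A): focus=A path=root depth=0 children=['E', 'W', 'B'] (at root)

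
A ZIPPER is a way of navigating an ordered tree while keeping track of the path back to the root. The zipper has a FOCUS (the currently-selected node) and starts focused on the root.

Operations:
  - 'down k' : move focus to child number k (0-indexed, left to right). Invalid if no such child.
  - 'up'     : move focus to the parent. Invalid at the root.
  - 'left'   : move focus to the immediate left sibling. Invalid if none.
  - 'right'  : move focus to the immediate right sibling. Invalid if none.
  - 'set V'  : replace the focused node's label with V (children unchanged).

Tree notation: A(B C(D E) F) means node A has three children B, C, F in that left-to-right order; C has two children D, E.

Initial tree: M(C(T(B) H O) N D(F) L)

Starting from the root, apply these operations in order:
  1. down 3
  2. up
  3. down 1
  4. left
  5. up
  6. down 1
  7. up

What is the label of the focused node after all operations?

Answer: M

Derivation:
Step 1 (down 3): focus=L path=3 depth=1 children=[] left=['C', 'N', 'D'] right=[] parent=M
Step 2 (up): focus=M path=root depth=0 children=['C', 'N', 'D', 'L'] (at root)
Step 3 (down 1): focus=N path=1 depth=1 children=[] left=['C'] right=['D', 'L'] parent=M
Step 4 (left): focus=C path=0 depth=1 children=['T', 'H', 'O'] left=[] right=['N', 'D', 'L'] parent=M
Step 5 (up): focus=M path=root depth=0 children=['C', 'N', 'D', 'L'] (at root)
Step 6 (down 1): focus=N path=1 depth=1 children=[] left=['C'] right=['D', 'L'] parent=M
Step 7 (up): focus=M path=root depth=0 children=['C', 'N', 'D', 'L'] (at root)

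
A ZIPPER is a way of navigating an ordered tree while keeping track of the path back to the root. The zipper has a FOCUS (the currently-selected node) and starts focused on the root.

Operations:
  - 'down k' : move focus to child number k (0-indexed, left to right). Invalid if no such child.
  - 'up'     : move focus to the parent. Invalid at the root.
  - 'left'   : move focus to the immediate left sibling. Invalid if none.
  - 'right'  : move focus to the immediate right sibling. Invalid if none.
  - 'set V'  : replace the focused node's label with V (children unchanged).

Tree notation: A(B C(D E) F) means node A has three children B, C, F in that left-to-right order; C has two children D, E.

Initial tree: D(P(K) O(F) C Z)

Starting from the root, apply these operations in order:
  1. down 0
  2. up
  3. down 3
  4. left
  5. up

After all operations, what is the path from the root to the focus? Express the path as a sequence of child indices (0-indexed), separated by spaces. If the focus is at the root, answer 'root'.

Answer: root

Derivation:
Step 1 (down 0): focus=P path=0 depth=1 children=['K'] left=[] right=['O', 'C', 'Z'] parent=D
Step 2 (up): focus=D path=root depth=0 children=['P', 'O', 'C', 'Z'] (at root)
Step 3 (down 3): focus=Z path=3 depth=1 children=[] left=['P', 'O', 'C'] right=[] parent=D
Step 4 (left): focus=C path=2 depth=1 children=[] left=['P', 'O'] right=['Z'] parent=D
Step 5 (up): focus=D path=root depth=0 children=['P', 'O', 'C', 'Z'] (at root)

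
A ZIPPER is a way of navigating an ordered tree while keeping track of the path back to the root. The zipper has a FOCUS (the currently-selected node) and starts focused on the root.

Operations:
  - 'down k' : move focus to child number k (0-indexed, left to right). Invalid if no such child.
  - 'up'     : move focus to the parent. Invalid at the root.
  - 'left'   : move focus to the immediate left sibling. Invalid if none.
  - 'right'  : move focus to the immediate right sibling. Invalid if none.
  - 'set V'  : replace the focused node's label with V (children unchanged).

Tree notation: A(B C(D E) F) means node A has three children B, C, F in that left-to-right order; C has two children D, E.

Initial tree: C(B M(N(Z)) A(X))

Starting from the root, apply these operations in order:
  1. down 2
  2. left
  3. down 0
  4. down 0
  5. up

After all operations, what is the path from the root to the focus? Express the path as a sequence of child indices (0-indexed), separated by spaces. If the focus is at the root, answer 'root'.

Answer: 1 0

Derivation:
Step 1 (down 2): focus=A path=2 depth=1 children=['X'] left=['B', 'M'] right=[] parent=C
Step 2 (left): focus=M path=1 depth=1 children=['N'] left=['B'] right=['A'] parent=C
Step 3 (down 0): focus=N path=1/0 depth=2 children=['Z'] left=[] right=[] parent=M
Step 4 (down 0): focus=Z path=1/0/0 depth=3 children=[] left=[] right=[] parent=N
Step 5 (up): focus=N path=1/0 depth=2 children=['Z'] left=[] right=[] parent=M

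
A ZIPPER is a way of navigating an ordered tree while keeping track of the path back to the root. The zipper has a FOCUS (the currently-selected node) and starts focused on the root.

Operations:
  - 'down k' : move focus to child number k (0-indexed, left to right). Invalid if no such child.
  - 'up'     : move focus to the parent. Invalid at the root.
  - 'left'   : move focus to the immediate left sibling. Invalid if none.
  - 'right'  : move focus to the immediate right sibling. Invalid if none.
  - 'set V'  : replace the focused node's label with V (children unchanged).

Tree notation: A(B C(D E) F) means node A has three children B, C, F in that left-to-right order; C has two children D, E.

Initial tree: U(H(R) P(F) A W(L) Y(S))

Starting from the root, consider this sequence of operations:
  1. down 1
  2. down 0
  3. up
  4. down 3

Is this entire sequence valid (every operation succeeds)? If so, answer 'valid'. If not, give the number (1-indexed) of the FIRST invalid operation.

Step 1 (down 1): focus=P path=1 depth=1 children=['F'] left=['H'] right=['A', 'W', 'Y'] parent=U
Step 2 (down 0): focus=F path=1/0 depth=2 children=[] left=[] right=[] parent=P
Step 3 (up): focus=P path=1 depth=1 children=['F'] left=['H'] right=['A', 'W', 'Y'] parent=U
Step 4 (down 3): INVALID

Answer: 4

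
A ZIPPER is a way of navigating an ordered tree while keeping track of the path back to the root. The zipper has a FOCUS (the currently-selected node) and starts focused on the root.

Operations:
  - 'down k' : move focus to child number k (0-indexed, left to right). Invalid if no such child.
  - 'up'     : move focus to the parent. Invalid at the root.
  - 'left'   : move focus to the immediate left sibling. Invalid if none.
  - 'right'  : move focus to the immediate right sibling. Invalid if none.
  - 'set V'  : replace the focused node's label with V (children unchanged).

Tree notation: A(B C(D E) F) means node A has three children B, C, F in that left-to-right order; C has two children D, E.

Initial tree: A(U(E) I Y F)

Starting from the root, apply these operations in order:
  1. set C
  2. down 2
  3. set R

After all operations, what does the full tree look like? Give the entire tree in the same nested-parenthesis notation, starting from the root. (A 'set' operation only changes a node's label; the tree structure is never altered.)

Step 1 (set C): focus=C path=root depth=0 children=['U', 'I', 'Y', 'F'] (at root)
Step 2 (down 2): focus=Y path=2 depth=1 children=[] left=['U', 'I'] right=['F'] parent=C
Step 3 (set R): focus=R path=2 depth=1 children=[] left=['U', 'I'] right=['F'] parent=C

Answer: C(U(E) I R F)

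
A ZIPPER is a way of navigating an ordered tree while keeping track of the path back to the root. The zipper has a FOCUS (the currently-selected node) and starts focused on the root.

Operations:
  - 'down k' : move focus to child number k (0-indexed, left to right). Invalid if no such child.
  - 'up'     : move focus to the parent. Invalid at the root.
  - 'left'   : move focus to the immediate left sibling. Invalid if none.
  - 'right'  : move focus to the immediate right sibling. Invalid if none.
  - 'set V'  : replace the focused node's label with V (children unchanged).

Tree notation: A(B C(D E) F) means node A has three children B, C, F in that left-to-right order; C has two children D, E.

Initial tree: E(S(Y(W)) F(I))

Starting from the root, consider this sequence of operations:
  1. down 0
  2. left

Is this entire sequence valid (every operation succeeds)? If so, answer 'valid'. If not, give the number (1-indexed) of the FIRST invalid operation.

Step 1 (down 0): focus=S path=0 depth=1 children=['Y'] left=[] right=['F'] parent=E
Step 2 (left): INVALID

Answer: 2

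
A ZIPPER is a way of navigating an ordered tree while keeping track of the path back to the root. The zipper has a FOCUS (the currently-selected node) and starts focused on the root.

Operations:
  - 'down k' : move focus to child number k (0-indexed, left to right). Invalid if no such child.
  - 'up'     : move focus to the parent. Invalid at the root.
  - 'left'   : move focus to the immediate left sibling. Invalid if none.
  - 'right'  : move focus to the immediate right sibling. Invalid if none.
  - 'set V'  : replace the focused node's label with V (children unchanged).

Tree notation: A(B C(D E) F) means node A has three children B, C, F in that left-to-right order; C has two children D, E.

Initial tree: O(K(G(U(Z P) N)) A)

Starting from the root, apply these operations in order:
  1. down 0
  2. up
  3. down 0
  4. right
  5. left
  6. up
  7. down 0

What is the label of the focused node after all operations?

Step 1 (down 0): focus=K path=0 depth=1 children=['G'] left=[] right=['A'] parent=O
Step 2 (up): focus=O path=root depth=0 children=['K', 'A'] (at root)
Step 3 (down 0): focus=K path=0 depth=1 children=['G'] left=[] right=['A'] parent=O
Step 4 (right): focus=A path=1 depth=1 children=[] left=['K'] right=[] parent=O
Step 5 (left): focus=K path=0 depth=1 children=['G'] left=[] right=['A'] parent=O
Step 6 (up): focus=O path=root depth=0 children=['K', 'A'] (at root)
Step 7 (down 0): focus=K path=0 depth=1 children=['G'] left=[] right=['A'] parent=O

Answer: K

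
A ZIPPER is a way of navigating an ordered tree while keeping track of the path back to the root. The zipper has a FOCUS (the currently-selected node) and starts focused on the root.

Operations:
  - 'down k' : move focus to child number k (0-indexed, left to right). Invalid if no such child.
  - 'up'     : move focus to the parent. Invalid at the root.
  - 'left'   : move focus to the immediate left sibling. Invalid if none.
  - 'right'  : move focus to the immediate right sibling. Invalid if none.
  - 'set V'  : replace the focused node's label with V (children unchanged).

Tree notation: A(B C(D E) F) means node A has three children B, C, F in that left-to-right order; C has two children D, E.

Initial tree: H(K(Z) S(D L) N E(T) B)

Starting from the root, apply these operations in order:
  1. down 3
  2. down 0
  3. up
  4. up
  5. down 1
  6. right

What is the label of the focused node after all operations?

Step 1 (down 3): focus=E path=3 depth=1 children=['T'] left=['K', 'S', 'N'] right=['B'] parent=H
Step 2 (down 0): focus=T path=3/0 depth=2 children=[] left=[] right=[] parent=E
Step 3 (up): focus=E path=3 depth=1 children=['T'] left=['K', 'S', 'N'] right=['B'] parent=H
Step 4 (up): focus=H path=root depth=0 children=['K', 'S', 'N', 'E', 'B'] (at root)
Step 5 (down 1): focus=S path=1 depth=1 children=['D', 'L'] left=['K'] right=['N', 'E', 'B'] parent=H
Step 6 (right): focus=N path=2 depth=1 children=[] left=['K', 'S'] right=['E', 'B'] parent=H

Answer: N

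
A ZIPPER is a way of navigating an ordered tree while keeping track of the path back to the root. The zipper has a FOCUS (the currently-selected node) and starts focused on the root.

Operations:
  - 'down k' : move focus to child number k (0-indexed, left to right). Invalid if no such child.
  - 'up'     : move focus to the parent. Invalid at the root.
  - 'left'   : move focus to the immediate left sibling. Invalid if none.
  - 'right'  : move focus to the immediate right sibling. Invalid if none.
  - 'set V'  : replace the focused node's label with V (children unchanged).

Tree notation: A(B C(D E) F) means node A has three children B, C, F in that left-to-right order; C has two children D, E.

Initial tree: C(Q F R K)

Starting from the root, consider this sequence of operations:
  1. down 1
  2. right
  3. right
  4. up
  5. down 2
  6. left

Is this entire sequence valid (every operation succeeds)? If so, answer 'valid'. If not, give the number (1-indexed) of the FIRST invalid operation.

Answer: valid

Derivation:
Step 1 (down 1): focus=F path=1 depth=1 children=[] left=['Q'] right=['R', 'K'] parent=C
Step 2 (right): focus=R path=2 depth=1 children=[] left=['Q', 'F'] right=['K'] parent=C
Step 3 (right): focus=K path=3 depth=1 children=[] left=['Q', 'F', 'R'] right=[] parent=C
Step 4 (up): focus=C path=root depth=0 children=['Q', 'F', 'R', 'K'] (at root)
Step 5 (down 2): focus=R path=2 depth=1 children=[] left=['Q', 'F'] right=['K'] parent=C
Step 6 (left): focus=F path=1 depth=1 children=[] left=['Q'] right=['R', 'K'] parent=C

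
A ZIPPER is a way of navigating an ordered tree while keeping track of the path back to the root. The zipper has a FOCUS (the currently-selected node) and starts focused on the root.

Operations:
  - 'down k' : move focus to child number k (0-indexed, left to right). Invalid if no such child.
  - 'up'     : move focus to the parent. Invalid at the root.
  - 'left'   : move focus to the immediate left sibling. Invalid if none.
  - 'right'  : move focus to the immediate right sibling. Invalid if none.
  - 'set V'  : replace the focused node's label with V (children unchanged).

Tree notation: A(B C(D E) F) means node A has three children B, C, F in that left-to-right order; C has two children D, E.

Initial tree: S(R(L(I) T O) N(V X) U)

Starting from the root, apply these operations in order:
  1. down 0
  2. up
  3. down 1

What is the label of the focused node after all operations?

Step 1 (down 0): focus=R path=0 depth=1 children=['L', 'T', 'O'] left=[] right=['N', 'U'] parent=S
Step 2 (up): focus=S path=root depth=0 children=['R', 'N', 'U'] (at root)
Step 3 (down 1): focus=N path=1 depth=1 children=['V', 'X'] left=['R'] right=['U'] parent=S

Answer: N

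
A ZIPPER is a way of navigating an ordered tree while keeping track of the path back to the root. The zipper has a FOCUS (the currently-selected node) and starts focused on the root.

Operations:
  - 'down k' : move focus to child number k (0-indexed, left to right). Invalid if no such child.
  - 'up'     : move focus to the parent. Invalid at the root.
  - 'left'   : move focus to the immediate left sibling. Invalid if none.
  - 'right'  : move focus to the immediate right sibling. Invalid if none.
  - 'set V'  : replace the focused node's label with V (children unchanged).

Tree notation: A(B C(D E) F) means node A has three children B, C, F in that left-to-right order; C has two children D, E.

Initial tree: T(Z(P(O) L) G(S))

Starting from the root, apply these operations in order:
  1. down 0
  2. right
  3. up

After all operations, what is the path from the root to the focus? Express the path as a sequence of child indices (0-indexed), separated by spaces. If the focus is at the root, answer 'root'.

Answer: root

Derivation:
Step 1 (down 0): focus=Z path=0 depth=1 children=['P', 'L'] left=[] right=['G'] parent=T
Step 2 (right): focus=G path=1 depth=1 children=['S'] left=['Z'] right=[] parent=T
Step 3 (up): focus=T path=root depth=0 children=['Z', 'G'] (at root)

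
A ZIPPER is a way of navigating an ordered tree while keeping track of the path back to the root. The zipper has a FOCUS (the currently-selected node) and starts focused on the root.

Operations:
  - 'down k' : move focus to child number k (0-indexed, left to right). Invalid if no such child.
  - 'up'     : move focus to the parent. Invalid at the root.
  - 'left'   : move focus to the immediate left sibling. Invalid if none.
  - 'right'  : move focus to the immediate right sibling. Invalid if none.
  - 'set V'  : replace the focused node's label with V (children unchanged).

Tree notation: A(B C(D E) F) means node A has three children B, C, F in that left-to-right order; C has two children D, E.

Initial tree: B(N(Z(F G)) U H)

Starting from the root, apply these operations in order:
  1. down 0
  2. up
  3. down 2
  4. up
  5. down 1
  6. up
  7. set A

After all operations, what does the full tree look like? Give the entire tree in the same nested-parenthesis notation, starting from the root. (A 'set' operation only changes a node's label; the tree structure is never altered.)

Step 1 (down 0): focus=N path=0 depth=1 children=['Z'] left=[] right=['U', 'H'] parent=B
Step 2 (up): focus=B path=root depth=0 children=['N', 'U', 'H'] (at root)
Step 3 (down 2): focus=H path=2 depth=1 children=[] left=['N', 'U'] right=[] parent=B
Step 4 (up): focus=B path=root depth=0 children=['N', 'U', 'H'] (at root)
Step 5 (down 1): focus=U path=1 depth=1 children=[] left=['N'] right=['H'] parent=B
Step 6 (up): focus=B path=root depth=0 children=['N', 'U', 'H'] (at root)
Step 7 (set A): focus=A path=root depth=0 children=['N', 'U', 'H'] (at root)

Answer: A(N(Z(F G)) U H)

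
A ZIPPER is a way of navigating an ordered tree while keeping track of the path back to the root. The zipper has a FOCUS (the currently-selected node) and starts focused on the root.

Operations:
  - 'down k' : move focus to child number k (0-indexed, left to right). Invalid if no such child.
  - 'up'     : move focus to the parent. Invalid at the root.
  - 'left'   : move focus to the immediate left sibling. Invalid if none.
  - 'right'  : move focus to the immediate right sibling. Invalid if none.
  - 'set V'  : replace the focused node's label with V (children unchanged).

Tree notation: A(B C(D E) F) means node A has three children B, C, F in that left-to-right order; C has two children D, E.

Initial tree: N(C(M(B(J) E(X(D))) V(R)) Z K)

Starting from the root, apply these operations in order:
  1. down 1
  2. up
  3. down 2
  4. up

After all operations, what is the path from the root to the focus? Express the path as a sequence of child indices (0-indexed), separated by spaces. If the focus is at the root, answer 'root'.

Answer: root

Derivation:
Step 1 (down 1): focus=Z path=1 depth=1 children=[] left=['C'] right=['K'] parent=N
Step 2 (up): focus=N path=root depth=0 children=['C', 'Z', 'K'] (at root)
Step 3 (down 2): focus=K path=2 depth=1 children=[] left=['C', 'Z'] right=[] parent=N
Step 4 (up): focus=N path=root depth=0 children=['C', 'Z', 'K'] (at root)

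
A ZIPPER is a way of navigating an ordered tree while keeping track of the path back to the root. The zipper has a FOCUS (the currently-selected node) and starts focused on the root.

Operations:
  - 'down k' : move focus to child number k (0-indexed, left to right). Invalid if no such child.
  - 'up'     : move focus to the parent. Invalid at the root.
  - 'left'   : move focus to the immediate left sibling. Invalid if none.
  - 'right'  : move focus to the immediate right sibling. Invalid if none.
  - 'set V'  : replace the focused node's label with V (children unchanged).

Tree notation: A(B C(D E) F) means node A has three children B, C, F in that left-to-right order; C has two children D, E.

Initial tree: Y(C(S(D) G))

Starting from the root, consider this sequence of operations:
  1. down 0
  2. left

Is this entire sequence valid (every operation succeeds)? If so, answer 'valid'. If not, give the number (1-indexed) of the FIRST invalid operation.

Answer: 2

Derivation:
Step 1 (down 0): focus=C path=0 depth=1 children=['S', 'G'] left=[] right=[] parent=Y
Step 2 (left): INVALID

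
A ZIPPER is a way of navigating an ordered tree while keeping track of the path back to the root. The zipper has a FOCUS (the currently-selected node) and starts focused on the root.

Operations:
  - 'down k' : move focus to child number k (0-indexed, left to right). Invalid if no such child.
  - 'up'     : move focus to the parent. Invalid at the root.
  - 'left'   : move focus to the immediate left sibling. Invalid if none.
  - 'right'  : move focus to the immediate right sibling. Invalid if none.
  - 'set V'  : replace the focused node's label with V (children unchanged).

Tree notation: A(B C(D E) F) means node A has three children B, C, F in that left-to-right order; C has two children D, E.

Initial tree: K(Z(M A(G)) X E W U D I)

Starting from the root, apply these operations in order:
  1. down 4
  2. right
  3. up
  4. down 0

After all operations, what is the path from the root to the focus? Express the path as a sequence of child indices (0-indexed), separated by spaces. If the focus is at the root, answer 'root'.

Answer: 0

Derivation:
Step 1 (down 4): focus=U path=4 depth=1 children=[] left=['Z', 'X', 'E', 'W'] right=['D', 'I'] parent=K
Step 2 (right): focus=D path=5 depth=1 children=[] left=['Z', 'X', 'E', 'W', 'U'] right=['I'] parent=K
Step 3 (up): focus=K path=root depth=0 children=['Z', 'X', 'E', 'W', 'U', 'D', 'I'] (at root)
Step 4 (down 0): focus=Z path=0 depth=1 children=['M', 'A'] left=[] right=['X', 'E', 'W', 'U', 'D', 'I'] parent=K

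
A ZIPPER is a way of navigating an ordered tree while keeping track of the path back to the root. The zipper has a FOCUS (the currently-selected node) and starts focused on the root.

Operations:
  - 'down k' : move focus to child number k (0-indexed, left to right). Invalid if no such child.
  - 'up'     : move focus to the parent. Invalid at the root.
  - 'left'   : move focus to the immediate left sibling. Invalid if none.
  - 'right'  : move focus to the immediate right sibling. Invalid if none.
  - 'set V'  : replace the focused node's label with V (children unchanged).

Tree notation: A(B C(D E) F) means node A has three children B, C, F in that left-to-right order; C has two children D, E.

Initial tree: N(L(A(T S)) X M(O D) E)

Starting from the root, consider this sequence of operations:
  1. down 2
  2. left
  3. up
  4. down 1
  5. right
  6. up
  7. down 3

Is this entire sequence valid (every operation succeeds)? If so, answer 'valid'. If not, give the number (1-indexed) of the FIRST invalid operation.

Answer: valid

Derivation:
Step 1 (down 2): focus=M path=2 depth=1 children=['O', 'D'] left=['L', 'X'] right=['E'] parent=N
Step 2 (left): focus=X path=1 depth=1 children=[] left=['L'] right=['M', 'E'] parent=N
Step 3 (up): focus=N path=root depth=0 children=['L', 'X', 'M', 'E'] (at root)
Step 4 (down 1): focus=X path=1 depth=1 children=[] left=['L'] right=['M', 'E'] parent=N
Step 5 (right): focus=M path=2 depth=1 children=['O', 'D'] left=['L', 'X'] right=['E'] parent=N
Step 6 (up): focus=N path=root depth=0 children=['L', 'X', 'M', 'E'] (at root)
Step 7 (down 3): focus=E path=3 depth=1 children=[] left=['L', 'X', 'M'] right=[] parent=N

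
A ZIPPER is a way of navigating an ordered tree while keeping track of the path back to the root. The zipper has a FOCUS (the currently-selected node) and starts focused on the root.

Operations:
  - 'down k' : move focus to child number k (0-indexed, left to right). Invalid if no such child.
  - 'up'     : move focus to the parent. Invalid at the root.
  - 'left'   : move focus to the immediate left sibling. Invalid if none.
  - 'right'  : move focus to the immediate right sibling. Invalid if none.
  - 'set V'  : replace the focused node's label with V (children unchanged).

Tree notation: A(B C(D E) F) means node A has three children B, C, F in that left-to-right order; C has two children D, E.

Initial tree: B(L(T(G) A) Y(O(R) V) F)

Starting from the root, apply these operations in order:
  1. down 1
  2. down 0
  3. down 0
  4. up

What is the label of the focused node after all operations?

Step 1 (down 1): focus=Y path=1 depth=1 children=['O', 'V'] left=['L'] right=['F'] parent=B
Step 2 (down 0): focus=O path=1/0 depth=2 children=['R'] left=[] right=['V'] parent=Y
Step 3 (down 0): focus=R path=1/0/0 depth=3 children=[] left=[] right=[] parent=O
Step 4 (up): focus=O path=1/0 depth=2 children=['R'] left=[] right=['V'] parent=Y

Answer: O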